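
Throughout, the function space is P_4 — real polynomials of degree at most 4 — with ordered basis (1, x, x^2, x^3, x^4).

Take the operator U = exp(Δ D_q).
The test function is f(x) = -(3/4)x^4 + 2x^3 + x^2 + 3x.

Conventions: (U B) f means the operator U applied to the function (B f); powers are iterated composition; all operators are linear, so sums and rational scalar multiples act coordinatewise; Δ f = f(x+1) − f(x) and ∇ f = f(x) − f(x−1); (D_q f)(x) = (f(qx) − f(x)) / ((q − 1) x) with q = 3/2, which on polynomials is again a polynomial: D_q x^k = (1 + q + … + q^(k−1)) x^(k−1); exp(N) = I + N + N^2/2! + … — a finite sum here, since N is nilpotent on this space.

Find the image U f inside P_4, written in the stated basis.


g(x) = -(3/4)x^4 + 2x^3 - (553/32)x^2 + (119/32)x - 2169/128

order-1 term: -(585/32)x^2 + (23/32)x + 189/32
order-2 term: -2925/128
the series for exp(Δ D_q) f terminates at order 2
exp(Δ D_q) f = -(3/4)x^4 + 2x^3 - (553/32)x^2 + (119/32)x - 2169/128


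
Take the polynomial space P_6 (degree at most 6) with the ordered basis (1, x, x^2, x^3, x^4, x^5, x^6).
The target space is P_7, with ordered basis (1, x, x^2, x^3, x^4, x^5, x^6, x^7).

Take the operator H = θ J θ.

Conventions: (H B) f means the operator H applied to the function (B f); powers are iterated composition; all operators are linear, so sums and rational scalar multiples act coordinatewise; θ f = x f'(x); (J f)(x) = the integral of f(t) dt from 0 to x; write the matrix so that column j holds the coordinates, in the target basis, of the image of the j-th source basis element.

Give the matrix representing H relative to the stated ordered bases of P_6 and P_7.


the matrix is [[0, 0, 0, 0, 0, 0, 0]; [0, 0, 0, 0, 0, 0, 0]; [0, 1, 0, 0, 0, 0, 0]; [0, 0, 2, 0, 0, 0, 0]; [0, 0, 0, 3, 0, 0, 0]; [0, 0, 0, 0, 4, 0, 0]; [0, 0, 0, 0, 0, 5, 0]; [0, 0, 0, 0, 0, 0, 6]] (rows listed top to bottom)

image of 1: 0
image of x: x^2
image of x^2: 2x^3
image of x^3: 3x^4
image of x^4: 4x^5
image of x^5: 5x^6
image of x^6: 6x^7
each image's coordinates form column j of the matrix


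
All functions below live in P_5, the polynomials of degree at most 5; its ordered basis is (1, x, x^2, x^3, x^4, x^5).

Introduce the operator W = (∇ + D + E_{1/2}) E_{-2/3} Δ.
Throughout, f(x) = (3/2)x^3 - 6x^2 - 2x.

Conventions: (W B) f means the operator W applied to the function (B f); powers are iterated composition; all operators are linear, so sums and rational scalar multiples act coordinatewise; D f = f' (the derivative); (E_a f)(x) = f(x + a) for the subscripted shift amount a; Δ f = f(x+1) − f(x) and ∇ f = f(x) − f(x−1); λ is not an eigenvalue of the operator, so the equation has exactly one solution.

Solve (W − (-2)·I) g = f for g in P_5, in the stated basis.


write g with unknown coordinates in the stated basis and equate coefficients in (W − (-2)·I) g = f
solving from the highest basis element down gives g = (3/4)x^3 - (33/8)x^2 - (17/8)x + 395/32
check: W g = (9/4)x^2 + (9/4)x - 395/16
so W g − (-2)·g = (3/2)x^3 - 6x^2 - 2x = f ✓

the image equals g(x) = (3/4)x^3 - (33/8)x^2 - (17/8)x + 395/32


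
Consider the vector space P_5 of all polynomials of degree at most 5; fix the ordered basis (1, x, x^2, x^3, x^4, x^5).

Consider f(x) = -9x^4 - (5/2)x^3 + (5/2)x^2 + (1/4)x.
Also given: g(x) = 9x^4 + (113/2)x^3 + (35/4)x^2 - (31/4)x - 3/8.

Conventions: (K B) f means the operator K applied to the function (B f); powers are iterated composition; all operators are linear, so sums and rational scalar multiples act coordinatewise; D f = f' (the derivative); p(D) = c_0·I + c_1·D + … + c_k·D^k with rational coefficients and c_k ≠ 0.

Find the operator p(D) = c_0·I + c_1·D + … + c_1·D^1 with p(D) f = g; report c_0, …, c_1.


c_0 = -1, c_1 = -3/2

D^0 f = -9x^4 - (5/2)x^3 + (5/2)x^2 + (1/4)x
D^1 f = -36x^3 - (15/2)x^2 + 5x + 1/4
matching coefficients of g against c_0 f + c_1 Df + … from the top degree down determines the c_i
solution: c_0 = -1, c_1 = -3/2


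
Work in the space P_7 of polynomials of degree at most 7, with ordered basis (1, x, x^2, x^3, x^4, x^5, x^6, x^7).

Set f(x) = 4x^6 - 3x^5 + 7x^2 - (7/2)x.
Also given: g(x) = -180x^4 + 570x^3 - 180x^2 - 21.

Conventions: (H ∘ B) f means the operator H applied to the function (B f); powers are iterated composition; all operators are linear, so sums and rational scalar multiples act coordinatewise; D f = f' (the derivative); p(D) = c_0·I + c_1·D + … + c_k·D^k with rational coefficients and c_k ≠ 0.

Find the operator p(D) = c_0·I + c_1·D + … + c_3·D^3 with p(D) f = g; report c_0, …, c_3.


D^0 f = 4x^6 - 3x^5 + 7x^2 - (7/2)x
D^1 f = 24x^5 - 15x^4 + 14x - 7/2
D^2 f = 120x^4 - 60x^3 + 14
D^3 f = 480x^3 - 180x^2
matching coefficients of g against c_0 f + c_1 Df + … from the top degree down determines the c_i
solution: c_0 = 0, c_1 = 0, c_2 = -3/2, c_3 = 1

p(D) = -(3/2)·D^2 + D^3, i.e. c_0 = 0, c_1 = 0, c_2 = -3/2, c_3 = 1


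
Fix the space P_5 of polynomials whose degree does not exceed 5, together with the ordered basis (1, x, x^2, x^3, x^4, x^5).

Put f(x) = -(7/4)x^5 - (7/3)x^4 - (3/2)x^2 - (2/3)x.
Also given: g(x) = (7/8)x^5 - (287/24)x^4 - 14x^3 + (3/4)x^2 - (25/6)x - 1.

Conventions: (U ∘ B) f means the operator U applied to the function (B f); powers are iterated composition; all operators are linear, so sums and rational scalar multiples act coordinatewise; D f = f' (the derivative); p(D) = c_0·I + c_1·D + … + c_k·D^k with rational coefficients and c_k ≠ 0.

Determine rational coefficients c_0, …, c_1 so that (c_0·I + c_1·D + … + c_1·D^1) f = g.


D^0 f = -(7/4)x^5 - (7/3)x^4 - (3/2)x^2 - (2/3)x
D^1 f = -(35/4)x^4 - (28/3)x^3 - 3x - 2/3
matching coefficients of g against c_0 f + c_1 Df + … from the top degree down determines the c_i
solution: c_0 = -1/2, c_1 = 3/2

c_0 = -1/2, c_1 = 3/2


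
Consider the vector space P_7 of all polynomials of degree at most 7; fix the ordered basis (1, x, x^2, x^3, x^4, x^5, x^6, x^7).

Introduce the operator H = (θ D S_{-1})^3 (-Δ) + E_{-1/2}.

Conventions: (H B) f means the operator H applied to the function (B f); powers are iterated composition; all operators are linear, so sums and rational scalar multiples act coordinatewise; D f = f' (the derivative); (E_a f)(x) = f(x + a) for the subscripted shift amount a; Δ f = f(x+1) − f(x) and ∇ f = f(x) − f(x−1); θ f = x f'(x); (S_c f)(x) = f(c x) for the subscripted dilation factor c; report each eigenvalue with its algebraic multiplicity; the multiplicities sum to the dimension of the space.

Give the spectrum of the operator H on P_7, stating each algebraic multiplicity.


λ = 1 (multiplicity 8)

image of 1: 1
image of x: x - 1/2
image of x^2: x^2 - x + 1/4
image of x^3: x^3 - (3/2)x^2 + (3/4)x - 1/8
image of x^4: x^4 - 2x^3 + (3/2)x^2 - (1/2)x + 1/16
image of x^5: x^5 - (5/2)x^4 + (5/2)x^3 - (5/4)x^2 + (11525/16)x - 1/32
image of x^6: x^6 - 3x^5 + (15/4)x^4 - (5/2)x^3 - (138225/16)x^2 + (34557/16)x + 1/64
image of x^7: x^7 - (7/2)x^6 + (21/4)x^5 - (35/8)x^4 + (806435/16)x^3 - (967701/32)x^2 + (322567/64)x - 1/128
the matrix is upper triangular; its diagonal is (1, 1, 1, 1, 1, 1, 1, 1)
for a triangular matrix the eigenvalues are the diagonal entries, with algebraic multiplicity their repetition count


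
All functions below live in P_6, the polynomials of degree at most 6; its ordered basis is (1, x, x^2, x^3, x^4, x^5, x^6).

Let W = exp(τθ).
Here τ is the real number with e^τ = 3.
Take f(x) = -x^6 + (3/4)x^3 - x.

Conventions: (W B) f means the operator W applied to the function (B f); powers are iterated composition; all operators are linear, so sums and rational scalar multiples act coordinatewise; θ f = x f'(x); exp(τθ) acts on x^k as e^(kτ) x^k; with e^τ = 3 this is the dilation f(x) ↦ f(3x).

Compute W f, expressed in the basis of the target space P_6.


exp(τθ) x^k = e^(kτ) x^k; with e^τ = 3 this sends x^k to 3^k x^k
x ↦ 3 x
x^3 ↦ 27 x^3
x^6 ↦ 729 x^6
applying this coordinatewise to f: exp(τθ) f = -729x^6 + (81/4)x^3 - 3x

the result is g(x) = -729x^6 + (81/4)x^3 - 3x


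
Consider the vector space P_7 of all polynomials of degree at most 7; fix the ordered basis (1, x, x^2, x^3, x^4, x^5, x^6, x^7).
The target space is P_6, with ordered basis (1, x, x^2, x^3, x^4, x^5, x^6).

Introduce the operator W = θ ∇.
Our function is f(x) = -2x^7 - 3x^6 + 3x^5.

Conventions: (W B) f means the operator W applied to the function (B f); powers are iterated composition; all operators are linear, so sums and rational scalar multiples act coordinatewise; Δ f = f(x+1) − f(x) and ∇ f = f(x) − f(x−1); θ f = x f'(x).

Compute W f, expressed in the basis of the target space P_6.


∇ f = -14x^6 + 24x^5 - 10x^4 - 20x^3 + 33x^2 - 19x + 4
θ ∇ f = -84x^6 + 120x^5 - 40x^4 - 60x^3 + 66x^2 - 19x

the image equals g(x) = -84x^6 + 120x^5 - 40x^4 - 60x^3 + 66x^2 - 19x


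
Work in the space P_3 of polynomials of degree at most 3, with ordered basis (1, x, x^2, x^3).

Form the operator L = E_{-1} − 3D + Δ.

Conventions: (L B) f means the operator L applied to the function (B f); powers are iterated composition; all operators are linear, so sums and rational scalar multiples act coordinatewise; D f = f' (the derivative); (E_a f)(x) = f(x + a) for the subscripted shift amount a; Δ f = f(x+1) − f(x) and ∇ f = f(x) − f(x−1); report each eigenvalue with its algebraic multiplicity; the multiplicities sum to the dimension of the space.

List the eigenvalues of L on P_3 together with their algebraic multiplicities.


λ = 1 (multiplicity 4)

image of 1: 1
image of x: x - 3
image of x^2: x^2 - 6x + 2
image of x^3: x^3 - 9x^2 + 6x
the matrix is upper triangular; its diagonal is (1, 1, 1, 1)
for a triangular matrix the eigenvalues are the diagonal entries, with algebraic multiplicity their repetition count


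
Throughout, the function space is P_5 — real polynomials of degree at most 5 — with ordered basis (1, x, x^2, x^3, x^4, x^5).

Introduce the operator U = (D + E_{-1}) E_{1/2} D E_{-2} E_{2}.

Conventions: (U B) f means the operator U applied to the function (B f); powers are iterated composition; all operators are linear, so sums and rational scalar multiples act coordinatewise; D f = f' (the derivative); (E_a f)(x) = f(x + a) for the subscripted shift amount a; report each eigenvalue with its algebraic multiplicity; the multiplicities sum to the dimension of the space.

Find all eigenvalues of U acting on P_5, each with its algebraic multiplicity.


image of 1: 0
image of x: 1
image of x^2: 2x + 1
image of x^3: 3x^2 + 3x + 15/4
image of x^4: 4x^3 + 6x^2 + 15x + 5/2
image of x^5: 5x^4 + 10x^3 + (75/2)x^2 + (25/2)x + 45/16
the matrix is upper triangular; its diagonal is (0, 0, 0, 0, 0, 0)
for a triangular matrix the eigenvalues are the diagonal entries, with algebraic multiplicity their repetition count

λ = 0 (multiplicity 6)


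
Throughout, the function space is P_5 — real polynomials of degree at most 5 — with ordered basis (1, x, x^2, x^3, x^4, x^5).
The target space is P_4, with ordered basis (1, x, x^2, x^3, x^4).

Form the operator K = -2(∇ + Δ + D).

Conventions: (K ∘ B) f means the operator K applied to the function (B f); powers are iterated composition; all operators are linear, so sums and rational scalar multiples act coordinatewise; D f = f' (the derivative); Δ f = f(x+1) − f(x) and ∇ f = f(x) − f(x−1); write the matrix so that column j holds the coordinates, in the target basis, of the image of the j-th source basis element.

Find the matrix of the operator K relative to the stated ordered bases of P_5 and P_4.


the matrix is [[0, -6, 0, -4, 0, -4]; [0, 0, -12, 0, -16, 0]; [0, 0, 0, -18, 0, -40]; [0, 0, 0, 0, -24, 0]; [0, 0, 0, 0, 0, -30]] (rows listed top to bottom)

image of 1: 0
image of x: -6
image of x^2: -12x
image of x^3: -18x^2 - 4
image of x^4: -24x^3 - 16x
image of x^5: -30x^4 - 40x^2 - 4
each image's coordinates form column j of the matrix


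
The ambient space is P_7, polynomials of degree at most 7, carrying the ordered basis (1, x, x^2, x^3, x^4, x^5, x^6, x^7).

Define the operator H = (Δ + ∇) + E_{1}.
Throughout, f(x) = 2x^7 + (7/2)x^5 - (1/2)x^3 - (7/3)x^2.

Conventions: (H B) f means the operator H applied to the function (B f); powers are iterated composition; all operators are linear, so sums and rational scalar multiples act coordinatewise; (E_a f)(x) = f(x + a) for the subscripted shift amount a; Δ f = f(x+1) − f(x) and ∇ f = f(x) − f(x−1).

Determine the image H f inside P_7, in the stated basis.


Δ f = 14x^6 + 42x^5 + (175/2)x^4 + 105x^3 + (151/2)x^2 + (76/3)x + 8/3
∇ f = 14x^6 - 42x^5 + (175/2)x^4 - 105x^3 + (151/2)x^2 - (104/3)x + 22/3
(Δ + ∇) f = 28x^6 + 175x^4 + 151x^2 - (28/3)x + 10
E_{1} f = 2x^7 + 14x^6 + (91/2)x^5 + (175/2)x^4 + (209/2)x^3 + (439/6)x^2 + (76/3)x + 8/3
((Δ + ∇) + E_{1}) f = 2x^7 + 42x^6 + (91/2)x^5 + (525/2)x^4 + (209/2)x^3 + (1345/6)x^2 + 16x + 38/3

g(x) = 2x^7 + 42x^6 + (91/2)x^5 + (525/2)x^4 + (209/2)x^3 + (1345/6)x^2 + 16x + 38/3


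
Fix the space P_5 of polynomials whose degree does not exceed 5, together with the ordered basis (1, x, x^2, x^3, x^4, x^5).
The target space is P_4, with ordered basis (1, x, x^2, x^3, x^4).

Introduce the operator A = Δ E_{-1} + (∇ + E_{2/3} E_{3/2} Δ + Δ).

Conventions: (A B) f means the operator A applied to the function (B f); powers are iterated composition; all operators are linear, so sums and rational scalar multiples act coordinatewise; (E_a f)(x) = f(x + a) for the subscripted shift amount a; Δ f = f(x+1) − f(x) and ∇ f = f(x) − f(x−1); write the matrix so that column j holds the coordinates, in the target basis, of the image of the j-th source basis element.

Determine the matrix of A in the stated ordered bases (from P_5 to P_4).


the matrix is [[0, 4, 13/3, 295/12, 2093/27, 354689/1296]; [0, 0, 8, 13, 295/3, 10465/27]; [0, 0, 0, 12, 26, 1475/6]; [0, 0, 0, 0, 16, 130/3]; [0, 0, 0, 0, 0, 20]] (rows listed top to bottom)

image of 1: 0
image of x: 4
image of x^2: 8x + 13/3
image of x^3: 12x^2 + 13x + 295/12
image of x^4: 16x^3 + 26x^2 + (295/3)x + 2093/27
image of x^5: 20x^4 + (130/3)x^3 + (1475/6)x^2 + (10465/27)x + 354689/1296
each image's coordinates form column j of the matrix


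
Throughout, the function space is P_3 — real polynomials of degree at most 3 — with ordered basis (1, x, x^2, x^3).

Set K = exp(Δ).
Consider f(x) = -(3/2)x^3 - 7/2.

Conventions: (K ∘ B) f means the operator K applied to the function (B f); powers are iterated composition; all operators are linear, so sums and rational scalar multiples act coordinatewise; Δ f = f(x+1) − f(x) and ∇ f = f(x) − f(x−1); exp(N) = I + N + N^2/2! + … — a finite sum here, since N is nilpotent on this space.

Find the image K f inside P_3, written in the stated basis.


g(x) = -(3/2)x^3 - (9/2)x^2 - 9x - 11

order-1 term: -(9/2)x^2 - (9/2)x - 3/2
order-2 term: -(9/2)x - 9/2
order-3 term: -3/2
the series for exp(Δ) f terminates at order 3
exp(Δ) f = -(3/2)x^3 - (9/2)x^2 - 9x - 11


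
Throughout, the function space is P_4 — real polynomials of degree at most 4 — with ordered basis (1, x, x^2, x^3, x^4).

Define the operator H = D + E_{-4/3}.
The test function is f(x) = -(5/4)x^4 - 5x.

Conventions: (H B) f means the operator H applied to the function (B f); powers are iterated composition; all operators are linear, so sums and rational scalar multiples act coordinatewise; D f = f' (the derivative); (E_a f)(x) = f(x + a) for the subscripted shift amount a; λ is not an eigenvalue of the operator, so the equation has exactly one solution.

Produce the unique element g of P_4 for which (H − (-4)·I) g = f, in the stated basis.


write g with unknown coordinates in the stated basis and equate coefficients in (H − (-4)·I) g = f
solving from the highest basis element down gives g = -(1/4)x^4 - (1/15)x^3 + (13/25)x^2 - (4501/3375)x - 829/5625
check: H g = -(1/4)x^4 + (4/15)x^3 - (52/25)x^2 + (1129/3375)x + 3316/5625
so H g − (-4)·g = -(5/4)x^4 - 5x = f ✓

the image equals g(x) = -(1/4)x^4 - (1/15)x^3 + (13/25)x^2 - (4501/3375)x - 829/5625


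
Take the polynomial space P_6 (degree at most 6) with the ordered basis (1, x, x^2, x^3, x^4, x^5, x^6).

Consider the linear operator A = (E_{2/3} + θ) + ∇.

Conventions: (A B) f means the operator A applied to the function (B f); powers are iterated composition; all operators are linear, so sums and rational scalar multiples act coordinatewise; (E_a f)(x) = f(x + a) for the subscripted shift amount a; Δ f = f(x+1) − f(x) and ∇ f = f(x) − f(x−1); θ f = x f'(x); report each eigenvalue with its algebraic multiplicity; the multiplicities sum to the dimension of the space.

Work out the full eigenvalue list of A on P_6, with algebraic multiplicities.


λ = 1 (multiplicity 1), λ = 2 (multiplicity 1), λ = 3 (multiplicity 1), λ = 4 (multiplicity 1), λ = 5 (multiplicity 1), λ = 6 (multiplicity 1), λ = 7 (multiplicity 1)

image of 1: 1
image of x: 2x + 5/3
image of x^2: 3x^2 + (10/3)x - 5/9
image of x^3: 4x^3 + 5x^2 - (5/3)x + 35/27
image of x^4: 5x^4 + (20/3)x^3 - (10/3)x^2 + (140/27)x - 65/81
image of x^5: 6x^5 + (25/3)x^4 - (50/9)x^3 + (350/27)x^2 - (325/81)x + 275/243
image of x^6: 7x^6 + 10x^5 - (25/3)x^4 + (700/27)x^3 - (325/27)x^2 + (550/81)x - 665/729
the matrix is upper triangular; its diagonal is (1, 2, 3, 4, 5, 6, 7)
for a triangular matrix the eigenvalues are the diagonal entries, with algebraic multiplicity their repetition count


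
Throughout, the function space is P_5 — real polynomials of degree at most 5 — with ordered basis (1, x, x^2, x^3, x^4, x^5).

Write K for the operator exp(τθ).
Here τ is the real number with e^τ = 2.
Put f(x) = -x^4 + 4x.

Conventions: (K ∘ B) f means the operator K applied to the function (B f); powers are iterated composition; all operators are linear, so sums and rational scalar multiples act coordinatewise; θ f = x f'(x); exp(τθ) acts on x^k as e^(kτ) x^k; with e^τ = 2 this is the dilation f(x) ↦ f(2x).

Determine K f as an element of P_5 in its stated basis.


g(x) = -16x^4 + 8x

exp(τθ) x^k = e^(kτ) x^k; with e^τ = 2 this sends x^k to 2^k x^k
x ↦ 2 x
x^4 ↦ 16 x^4
applying this coordinatewise to f: exp(τθ) f = -16x^4 + 8x


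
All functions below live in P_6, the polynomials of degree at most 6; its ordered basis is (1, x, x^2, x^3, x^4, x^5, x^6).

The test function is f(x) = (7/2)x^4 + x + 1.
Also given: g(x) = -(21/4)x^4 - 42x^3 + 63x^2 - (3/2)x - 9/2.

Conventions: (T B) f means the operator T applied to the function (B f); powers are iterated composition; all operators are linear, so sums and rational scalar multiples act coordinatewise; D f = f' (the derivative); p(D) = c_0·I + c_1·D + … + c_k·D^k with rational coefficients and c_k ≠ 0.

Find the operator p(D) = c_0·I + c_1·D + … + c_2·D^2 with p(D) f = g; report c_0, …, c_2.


D^0 f = (7/2)x^4 + x + 1
D^1 f = 14x^3 + 1
D^2 f = 42x^2
matching coefficients of g against c_0 f + c_1 Df + … from the top degree down determines the c_i
solution: c_0 = -3/2, c_1 = -3, c_2 = 3/2

p(D) = -(3/2)·I − 3·D + (3/2)·D^2, i.e. c_0 = -3/2, c_1 = -3, c_2 = 3/2


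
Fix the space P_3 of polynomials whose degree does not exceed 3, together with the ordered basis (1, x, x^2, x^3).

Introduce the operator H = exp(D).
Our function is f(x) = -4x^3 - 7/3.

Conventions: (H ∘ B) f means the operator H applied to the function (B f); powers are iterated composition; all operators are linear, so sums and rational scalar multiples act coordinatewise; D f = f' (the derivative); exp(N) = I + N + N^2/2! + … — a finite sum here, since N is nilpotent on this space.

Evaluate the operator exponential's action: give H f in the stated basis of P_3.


the image equals g(x) = -4x^3 - 12x^2 - 12x - 19/3

order-1 term: -12x^2
order-2 term: -12x
order-3 term: -4
the series for exp(D) f terminates at order 3
exp(D) f = -4x^3 - 12x^2 - 12x - 19/3


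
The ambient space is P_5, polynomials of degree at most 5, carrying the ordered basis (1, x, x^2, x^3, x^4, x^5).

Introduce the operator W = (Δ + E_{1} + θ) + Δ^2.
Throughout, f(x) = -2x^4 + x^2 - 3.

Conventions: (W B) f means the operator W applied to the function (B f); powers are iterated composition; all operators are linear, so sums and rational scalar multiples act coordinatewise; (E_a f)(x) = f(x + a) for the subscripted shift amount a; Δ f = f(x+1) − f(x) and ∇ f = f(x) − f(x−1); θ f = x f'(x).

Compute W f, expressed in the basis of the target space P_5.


Δ f = -8x^3 - 12x^2 - 6x - 1
E_{1} f = -2x^4 - 8x^3 - 11x^2 - 6x - 4
θ f = -8x^4 + 2x^2
(Δ + E_{1} + θ) f = -10x^4 - 16x^3 - 21x^2 - 12x - 5
Δ f = -8x^3 - 12x^2 - 6x - 1
Δ Δ f = -24x^2 - 48x - 26
((Δ + E_{1} + θ) + Δ^2) f = -10x^4 - 16x^3 - 45x^2 - 60x - 31

g(x) = -10x^4 - 16x^3 - 45x^2 - 60x - 31


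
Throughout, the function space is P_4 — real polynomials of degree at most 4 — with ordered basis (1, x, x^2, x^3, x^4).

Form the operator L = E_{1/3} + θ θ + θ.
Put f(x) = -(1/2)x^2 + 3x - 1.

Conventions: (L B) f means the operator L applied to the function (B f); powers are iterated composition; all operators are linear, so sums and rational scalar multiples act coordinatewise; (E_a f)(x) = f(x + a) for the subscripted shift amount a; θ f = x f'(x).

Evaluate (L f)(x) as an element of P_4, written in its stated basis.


g(x) = -(7/2)x^2 + (26/3)x - 1/18

E_{1/3} f = -(1/2)x^2 + (8/3)x - 1/18
θ f = -x^2 + 3x
θ θ f = -2x^2 + 3x
θ f = -x^2 + 3x
(E_{1/3} + θ θ + θ) f = -(7/2)x^2 + (26/3)x - 1/18


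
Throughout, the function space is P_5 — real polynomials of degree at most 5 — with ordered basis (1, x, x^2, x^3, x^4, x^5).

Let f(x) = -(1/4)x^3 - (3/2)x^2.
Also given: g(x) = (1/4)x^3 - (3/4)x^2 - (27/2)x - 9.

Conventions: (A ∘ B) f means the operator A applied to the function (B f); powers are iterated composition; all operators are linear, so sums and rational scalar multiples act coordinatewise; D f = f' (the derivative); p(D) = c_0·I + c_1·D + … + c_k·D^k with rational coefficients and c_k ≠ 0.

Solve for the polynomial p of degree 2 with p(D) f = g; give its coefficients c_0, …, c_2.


c_0 = -1, c_1 = 3, c_2 = 3

D^0 f = -(1/4)x^3 - (3/2)x^2
D^1 f = -(3/4)x^2 - 3x
D^2 f = -(3/2)x - 3
matching coefficients of g against c_0 f + c_1 Df + … from the top degree down determines the c_i
solution: c_0 = -1, c_1 = 3, c_2 = 3


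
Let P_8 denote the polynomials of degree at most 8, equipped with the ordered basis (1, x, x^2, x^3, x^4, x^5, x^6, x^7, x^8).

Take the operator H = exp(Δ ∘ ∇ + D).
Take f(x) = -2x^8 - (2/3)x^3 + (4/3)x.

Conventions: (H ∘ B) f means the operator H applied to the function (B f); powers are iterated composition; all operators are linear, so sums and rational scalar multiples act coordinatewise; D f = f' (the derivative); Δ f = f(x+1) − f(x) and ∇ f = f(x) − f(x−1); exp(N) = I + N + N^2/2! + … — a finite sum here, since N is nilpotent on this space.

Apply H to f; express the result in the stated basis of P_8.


g(x) = -2x^8 - 16x^7 - 168x^6 - 784x^5 - 3780x^4 - (30578/3)x^3 - 23690x^2 - (86750/3)x - 58492/3

order-1 term: -16x^7 - 112x^6 - 280x^4 - 114x^2 - 4x - 8/3
order-2 term: -56x^6 - 672x^5 - 1680x^4 - 1120x^3 - 3360x^2 - 226x - 508
order-3 term: -112x^5 - 1680x^4 - 6720x^3 - 8400x^2 - 6720x - 10418/3
order-4 term: -140x^4 - 2240x^3 - 10080x^2 - 14560x - 6720
order-5 term: -112x^3 - 1680x^2 - 6720x - 7000
order-6 term: -56x^2 - 672x - 1680
order-7 term: -16x - 112
order-8 term: -2
the series for exp(Δ ∘ ∇ + D) f terminates at order 8
exp(Δ ∘ ∇ + D) f = -2x^8 - 16x^7 - 168x^6 - 784x^5 - 3780x^4 - (30578/3)x^3 - 23690x^2 - (86750/3)x - 58492/3


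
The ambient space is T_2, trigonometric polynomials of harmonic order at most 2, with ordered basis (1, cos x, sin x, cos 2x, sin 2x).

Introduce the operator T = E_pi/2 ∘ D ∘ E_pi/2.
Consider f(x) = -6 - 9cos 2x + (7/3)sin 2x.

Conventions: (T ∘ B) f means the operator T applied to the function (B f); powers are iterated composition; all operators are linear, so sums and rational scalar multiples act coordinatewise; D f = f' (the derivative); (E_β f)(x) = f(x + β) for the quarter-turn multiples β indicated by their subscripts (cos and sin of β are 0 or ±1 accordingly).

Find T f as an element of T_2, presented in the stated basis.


E_pi/2 f = -6 + 9cos 2x - (7/3)sin 2x
D E_pi/2 f = -(14/3)cos 2x - 18sin 2x
E_pi/2 D E_pi/2 f = (14/3)cos 2x + 18sin 2x

the result is g(x) = (14/3)cos 2x + 18sin 2x


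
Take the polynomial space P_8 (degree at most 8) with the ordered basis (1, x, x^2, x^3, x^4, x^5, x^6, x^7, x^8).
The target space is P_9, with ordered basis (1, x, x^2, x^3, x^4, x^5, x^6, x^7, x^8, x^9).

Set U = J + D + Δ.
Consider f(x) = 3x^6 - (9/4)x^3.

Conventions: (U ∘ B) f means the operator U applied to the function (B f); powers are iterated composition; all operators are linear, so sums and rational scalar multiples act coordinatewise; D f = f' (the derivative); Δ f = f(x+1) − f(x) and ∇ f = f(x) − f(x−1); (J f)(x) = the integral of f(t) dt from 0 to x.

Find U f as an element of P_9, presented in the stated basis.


g(x) = (3/7)x^7 + 36x^5 + (711/16)x^4 + 60x^3 + (63/2)x^2 + (45/4)x + 3/4

J f = (3/7)x^7 - (9/16)x^4
D f = 18x^5 - (27/4)x^2
Δ f = 18x^5 + 45x^4 + 60x^3 + (153/4)x^2 + (45/4)x + 3/4
(J + D + Δ) f = (3/7)x^7 + 36x^5 + (711/16)x^4 + 60x^3 + (63/2)x^2 + (45/4)x + 3/4


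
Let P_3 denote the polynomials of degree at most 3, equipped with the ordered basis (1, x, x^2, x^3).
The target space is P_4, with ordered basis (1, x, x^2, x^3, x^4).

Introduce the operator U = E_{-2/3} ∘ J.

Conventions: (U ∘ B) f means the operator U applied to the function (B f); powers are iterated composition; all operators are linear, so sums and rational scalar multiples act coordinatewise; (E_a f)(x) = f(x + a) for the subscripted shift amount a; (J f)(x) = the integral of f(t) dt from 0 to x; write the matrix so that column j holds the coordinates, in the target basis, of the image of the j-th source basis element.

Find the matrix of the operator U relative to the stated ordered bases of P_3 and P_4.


the matrix is [[-2/3, 2/9, -8/81, 4/81]; [1, -2/3, 4/9, -8/27]; [0, 1/2, -2/3, 2/3]; [0, 0, 1/3, -2/3]; [0, 0, 0, 1/4]] (rows listed top to bottom)

image of 1: x - 2/3
image of x: (1/2)x^2 - (2/3)x + 2/9
image of x^2: (1/3)x^3 - (2/3)x^2 + (4/9)x - 8/81
image of x^3: (1/4)x^4 - (2/3)x^3 + (2/3)x^2 - (8/27)x + 4/81
each image's coordinates form column j of the matrix


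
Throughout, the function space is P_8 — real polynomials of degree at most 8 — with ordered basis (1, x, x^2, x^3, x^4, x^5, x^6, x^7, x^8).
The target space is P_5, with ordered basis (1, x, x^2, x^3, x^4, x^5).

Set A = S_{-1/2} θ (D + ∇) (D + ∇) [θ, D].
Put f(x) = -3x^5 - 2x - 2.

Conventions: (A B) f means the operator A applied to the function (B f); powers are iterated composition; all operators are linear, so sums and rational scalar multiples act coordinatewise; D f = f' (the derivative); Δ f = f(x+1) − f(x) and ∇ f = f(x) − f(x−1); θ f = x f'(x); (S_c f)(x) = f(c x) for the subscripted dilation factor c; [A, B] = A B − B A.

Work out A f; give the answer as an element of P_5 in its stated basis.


D f = -15x^4 - 2
θ D f = -60x^4
θ f = -15x^5 - 2x
D θ f = -75x^4 - 2
[θ, D] f = 15x^4 + 2
D [θ, D] f = 60x^3
∇ [θ, D] f = 60x^3 - 90x^2 + 60x - 15
(D + ∇) [θ, D] f = 120x^3 - 90x^2 + 60x - 15
D (D + ∇) [θ, D] f = 360x^2 - 180x + 60
∇ (D + ∇) [θ, D] f = 360x^2 - 540x + 270
(D + ∇) (D + ∇) [θ, D] f = 720x^2 - 720x + 330
θ (D + ∇) (D + ∇) [θ, D] f = 1440x^2 - 720x
S_{-1/2} θ (D + ∇) (D + ∇) [θ, D] f = 360x^2 + 360x

g(x) = 360x^2 + 360x


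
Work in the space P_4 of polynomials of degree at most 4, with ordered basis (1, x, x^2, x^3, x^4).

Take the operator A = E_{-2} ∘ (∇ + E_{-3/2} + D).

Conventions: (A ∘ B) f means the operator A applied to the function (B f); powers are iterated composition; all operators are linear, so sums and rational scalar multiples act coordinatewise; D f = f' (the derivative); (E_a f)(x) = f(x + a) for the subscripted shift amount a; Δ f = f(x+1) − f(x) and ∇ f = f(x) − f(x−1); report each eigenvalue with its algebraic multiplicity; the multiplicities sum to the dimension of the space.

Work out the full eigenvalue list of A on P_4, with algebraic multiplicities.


λ = 1 (multiplicity 5)

image of 1: 1
image of x: x - 3/2
image of x^2: x^2 - 3x + 13/4
image of x^3: x^3 - (9/2)x^2 + (39/4)x - 95/8
image of x^4: x^4 - 6x^3 + (39/2)x^2 - (95/2)x + 849/16
the matrix is upper triangular; its diagonal is (1, 1, 1, 1, 1)
for a triangular matrix the eigenvalues are the diagonal entries, with algebraic multiplicity their repetition count


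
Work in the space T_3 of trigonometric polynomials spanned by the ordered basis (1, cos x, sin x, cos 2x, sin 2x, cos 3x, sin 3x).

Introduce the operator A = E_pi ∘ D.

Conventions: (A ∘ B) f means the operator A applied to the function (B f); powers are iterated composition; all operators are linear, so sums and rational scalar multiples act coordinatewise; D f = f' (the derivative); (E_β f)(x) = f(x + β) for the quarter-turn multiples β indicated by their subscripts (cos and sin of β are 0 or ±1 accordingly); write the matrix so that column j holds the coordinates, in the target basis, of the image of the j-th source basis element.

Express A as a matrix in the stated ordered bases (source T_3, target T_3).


the matrix is [[0, 0, 0, 0, 0, 0, 0]; [0, 0, -1, 0, 0, 0, 0]; [0, 1, 0, 0, 0, 0, 0]; [0, 0, 0, 0, 2, 0, 0]; [0, 0, 0, -2, 0, 0, 0]; [0, 0, 0, 0, 0, 0, -3]; [0, 0, 0, 0, 0, 3, 0]] (rows listed top to bottom)

image of 1: 0
image of cos x: sin x
image of sin x: -cos x
image of cos 2x: -2sin 2x
image of sin 2x: 2cos 2x
image of cos 3x: 3sin 3x
image of sin 3x: -3cos 3x
each image's coordinates form column j of the matrix


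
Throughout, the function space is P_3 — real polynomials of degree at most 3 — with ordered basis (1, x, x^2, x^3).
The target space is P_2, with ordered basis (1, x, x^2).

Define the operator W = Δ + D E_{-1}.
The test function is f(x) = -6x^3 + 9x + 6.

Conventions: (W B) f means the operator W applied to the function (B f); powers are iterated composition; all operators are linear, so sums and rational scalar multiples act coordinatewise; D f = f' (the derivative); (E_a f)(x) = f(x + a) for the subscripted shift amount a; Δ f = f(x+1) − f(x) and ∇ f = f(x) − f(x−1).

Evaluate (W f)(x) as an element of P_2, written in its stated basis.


the image equals g(x) = -36x^2 + 18x - 6

Δ f = -18x^2 - 18x + 3
E_{-1} f = -6x^3 + 18x^2 - 9x + 3
D E_{-1} f = -18x^2 + 36x - 9
(Δ + D E_{-1}) f = -36x^2 + 18x - 6


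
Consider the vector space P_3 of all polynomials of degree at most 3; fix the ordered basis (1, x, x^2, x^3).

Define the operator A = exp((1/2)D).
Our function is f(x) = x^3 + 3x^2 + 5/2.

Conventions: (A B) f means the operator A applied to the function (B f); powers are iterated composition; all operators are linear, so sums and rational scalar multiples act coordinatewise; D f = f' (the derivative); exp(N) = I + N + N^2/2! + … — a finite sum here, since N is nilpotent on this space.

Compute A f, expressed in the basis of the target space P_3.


order-1 term: (3/2)x^2 + 3x
order-2 term: (3/4)x + 3/4
order-3 term: 1/8
the series for exp((1/2)D) f terminates at order 3
exp((1/2)D) f = x^3 + (9/2)x^2 + (15/4)x + 27/8

g(x) = x^3 + (9/2)x^2 + (15/4)x + 27/8


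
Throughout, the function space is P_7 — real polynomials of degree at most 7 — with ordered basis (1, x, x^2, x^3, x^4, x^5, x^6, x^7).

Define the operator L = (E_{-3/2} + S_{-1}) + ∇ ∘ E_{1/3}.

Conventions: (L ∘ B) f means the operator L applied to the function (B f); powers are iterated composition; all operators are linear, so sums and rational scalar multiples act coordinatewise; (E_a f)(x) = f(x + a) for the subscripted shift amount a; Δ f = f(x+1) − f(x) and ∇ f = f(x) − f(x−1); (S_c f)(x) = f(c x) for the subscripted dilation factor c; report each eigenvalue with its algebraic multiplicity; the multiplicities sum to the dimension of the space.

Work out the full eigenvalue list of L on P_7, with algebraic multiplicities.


λ = 0 (multiplicity 4), λ = 2 (multiplicity 4)

image of 1: 2
image of x: -1/2
image of x^2: 2x^2 - x + 23/12
image of x^3: -(3/2)x^2 + (23/4)x - 73/24
image of x^4: 2x^4 - 2x^3 + (23/2)x^2 - (73/6)x + 2107/432
image of x^5: -(5/2)x^4 + (115/6)x^3 - (365/12)x^2 + (10535/432)x - 19331/2592
image of x^6: 2x^6 - 3x^5 + (115/4)x^4 - (365/6)x^3 + (10535/144)x^2 - (19331/432)x + 58601/5184
image of x^7: -(7/2)x^6 + (161/4)x^5 - (2555/24)x^4 + (73745/432)x^3 - (135317/864)x^2 + (410207/5184)x - 1588819/93312
the matrix is upper triangular; its diagonal is (2, 0, 2, 0, 2, 0, 2, 0)
for a triangular matrix the eigenvalues are the diagonal entries, with algebraic multiplicity their repetition count


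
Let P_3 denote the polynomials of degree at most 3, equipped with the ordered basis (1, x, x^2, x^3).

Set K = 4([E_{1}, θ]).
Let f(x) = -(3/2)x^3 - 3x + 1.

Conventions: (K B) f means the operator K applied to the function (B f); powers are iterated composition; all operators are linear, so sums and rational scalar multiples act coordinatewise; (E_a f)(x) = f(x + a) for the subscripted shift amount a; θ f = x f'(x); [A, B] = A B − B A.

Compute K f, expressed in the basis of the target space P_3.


θ f = -(9/2)x^3 - 3x
E_{1} θ f = -(9/2)x^3 - (27/2)x^2 - (33/2)x - 15/2
E_{1} f = -(3/2)x^3 - (9/2)x^2 - (15/2)x - 7/2
θ E_{1} f = -(9/2)x^3 - 9x^2 - (15/2)x
[E_{1}, θ] f = -(9/2)x^2 - 9x - 15/2
(4([E_{1}, θ])) f = -18x^2 - 36x - 30

g(x) = -18x^2 - 36x - 30


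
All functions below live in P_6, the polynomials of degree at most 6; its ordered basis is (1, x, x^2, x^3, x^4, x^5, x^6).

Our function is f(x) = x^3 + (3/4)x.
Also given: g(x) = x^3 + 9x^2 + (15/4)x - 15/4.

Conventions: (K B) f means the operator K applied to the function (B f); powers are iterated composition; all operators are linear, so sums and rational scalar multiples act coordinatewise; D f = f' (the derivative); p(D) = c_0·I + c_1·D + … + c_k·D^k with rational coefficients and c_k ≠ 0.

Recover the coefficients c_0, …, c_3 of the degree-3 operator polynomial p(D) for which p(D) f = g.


c_0 = 1, c_1 = 3, c_2 = 1/2, c_3 = -1

D^0 f = x^3 + (3/4)x
D^1 f = 3x^2 + 3/4
D^2 f = 6x
D^3 f = 6
matching coefficients of g against c_0 f + c_1 Df + … from the top degree down determines the c_i
solution: c_0 = 1, c_1 = 3, c_2 = 1/2, c_3 = -1


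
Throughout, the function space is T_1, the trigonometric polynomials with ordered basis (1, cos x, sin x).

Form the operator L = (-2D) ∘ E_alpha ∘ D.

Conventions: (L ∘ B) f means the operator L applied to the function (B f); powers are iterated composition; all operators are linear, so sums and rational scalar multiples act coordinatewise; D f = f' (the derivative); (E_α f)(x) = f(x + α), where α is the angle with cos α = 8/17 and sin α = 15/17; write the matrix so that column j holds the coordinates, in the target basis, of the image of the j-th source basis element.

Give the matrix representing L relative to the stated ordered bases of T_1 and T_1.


the matrix is [[0, 0, 0]; [0, 16/17, 30/17]; [0, -30/17, 16/17]] (rows listed top to bottom)

image of 1: 0
image of cos x: (16/17)cos x - (30/17)sin x
image of sin x: (30/17)cos x + (16/17)sin x
each image's coordinates form column j of the matrix


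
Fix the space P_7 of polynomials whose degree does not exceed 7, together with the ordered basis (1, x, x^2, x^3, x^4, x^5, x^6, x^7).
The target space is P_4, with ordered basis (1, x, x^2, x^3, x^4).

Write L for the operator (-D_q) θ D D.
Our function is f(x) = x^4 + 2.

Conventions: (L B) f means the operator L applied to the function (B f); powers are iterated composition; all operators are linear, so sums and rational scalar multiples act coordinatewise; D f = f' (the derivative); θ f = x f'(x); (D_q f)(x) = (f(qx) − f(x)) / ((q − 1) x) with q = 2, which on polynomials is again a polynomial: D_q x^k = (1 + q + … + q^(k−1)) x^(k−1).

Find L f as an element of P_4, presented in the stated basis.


D f = 4x^3
D D f = 12x^2
θ (D D) f = 24x^2
D_q θ (D D) f = 72x
(-D_q) θ (D D) f = -72x

the result is g(x) = -72x


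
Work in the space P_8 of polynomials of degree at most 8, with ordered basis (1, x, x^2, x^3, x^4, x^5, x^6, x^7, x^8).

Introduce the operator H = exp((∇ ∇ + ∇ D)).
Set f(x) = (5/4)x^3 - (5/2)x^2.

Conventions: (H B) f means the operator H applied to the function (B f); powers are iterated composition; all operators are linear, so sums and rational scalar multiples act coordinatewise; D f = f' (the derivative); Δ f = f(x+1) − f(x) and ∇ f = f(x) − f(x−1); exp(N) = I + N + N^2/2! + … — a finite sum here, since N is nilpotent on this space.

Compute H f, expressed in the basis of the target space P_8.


g(x) = (5/4)x^3 - (5/2)x^2 + 15x - 85/4

order-1 term: 15x - 85/4
the series for exp((∇ ∇ + ∇ D)) f terminates at order 1
exp((∇ ∇ + ∇ D)) f = (5/4)x^3 - (5/2)x^2 + 15x - 85/4


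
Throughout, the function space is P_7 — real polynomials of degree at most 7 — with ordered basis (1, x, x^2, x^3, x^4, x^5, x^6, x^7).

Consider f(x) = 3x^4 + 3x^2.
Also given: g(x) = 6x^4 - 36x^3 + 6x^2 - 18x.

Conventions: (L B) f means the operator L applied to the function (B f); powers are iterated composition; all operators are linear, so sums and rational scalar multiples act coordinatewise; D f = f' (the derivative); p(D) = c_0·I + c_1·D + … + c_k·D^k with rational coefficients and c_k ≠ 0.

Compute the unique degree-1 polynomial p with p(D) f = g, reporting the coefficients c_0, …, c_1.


p(D) = 2·I − 3·D, i.e. c_0 = 2, c_1 = -3

D^0 f = 3x^4 + 3x^2
D^1 f = 12x^3 + 6x
matching coefficients of g against c_0 f + c_1 Df + … from the top degree down determines the c_i
solution: c_0 = 2, c_1 = -3


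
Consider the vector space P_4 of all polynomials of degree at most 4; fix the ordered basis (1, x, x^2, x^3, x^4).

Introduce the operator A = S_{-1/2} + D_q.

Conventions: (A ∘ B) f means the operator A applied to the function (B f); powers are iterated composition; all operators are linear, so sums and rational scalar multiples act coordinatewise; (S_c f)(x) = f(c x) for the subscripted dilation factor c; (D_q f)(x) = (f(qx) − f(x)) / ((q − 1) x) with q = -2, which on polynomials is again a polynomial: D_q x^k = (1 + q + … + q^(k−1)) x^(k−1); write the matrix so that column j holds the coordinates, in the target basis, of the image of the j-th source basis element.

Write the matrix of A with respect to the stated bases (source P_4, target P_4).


image of 1: 1
image of x: -(1/2)x + 1
image of x^2: (1/4)x^2 - x
image of x^3: -(1/8)x^3 + 3x^2
image of x^4: (1/16)x^4 - 5x^3
each image's coordinates form column j of the matrix

the matrix is [[1, 1, 0, 0, 0]; [0, -1/2, -1, 0, 0]; [0, 0, 1/4, 3, 0]; [0, 0, 0, -1/8, -5]; [0, 0, 0, 0, 1/16]] (rows listed top to bottom)


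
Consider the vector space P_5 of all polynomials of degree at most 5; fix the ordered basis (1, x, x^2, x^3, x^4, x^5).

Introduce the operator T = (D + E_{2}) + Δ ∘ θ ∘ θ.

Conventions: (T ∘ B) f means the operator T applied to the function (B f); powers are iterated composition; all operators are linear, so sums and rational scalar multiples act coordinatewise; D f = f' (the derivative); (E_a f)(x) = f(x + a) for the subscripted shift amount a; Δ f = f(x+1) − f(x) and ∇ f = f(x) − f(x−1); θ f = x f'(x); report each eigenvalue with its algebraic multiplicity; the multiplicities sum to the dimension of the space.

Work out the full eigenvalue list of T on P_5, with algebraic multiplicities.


image of 1: 1
image of x: x + 4
image of x^2: x^2 + 14x + 8
image of x^3: x^3 + 36x^2 + 39x + 17
image of x^4: x^4 + 76x^3 + 120x^2 + 96x + 32
image of x^5: x^5 + 140x^4 + 290x^3 + 330x^2 + 205x + 57
the matrix is upper triangular; its diagonal is (1, 1, 1, 1, 1, 1)
for a triangular matrix the eigenvalues are the diagonal entries, with algebraic multiplicity their repetition count

λ = 1 (multiplicity 6)
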